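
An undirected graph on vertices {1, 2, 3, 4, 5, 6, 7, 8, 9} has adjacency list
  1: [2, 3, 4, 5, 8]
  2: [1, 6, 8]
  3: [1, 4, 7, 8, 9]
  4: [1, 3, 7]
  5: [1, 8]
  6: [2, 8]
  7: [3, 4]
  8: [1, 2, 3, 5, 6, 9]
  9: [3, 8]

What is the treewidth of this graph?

2

A width-2 tree decomposition is:
Bags: B1 = {1, 3, 8}  B2 = {1, 2, 8}  B3 = {3, 8, 9}  B4 = {2, 6, 8}  B5 = {1, 5, 8}  B6 = {1, 3, 4}  B7 = {3, 4, 7}
Tree: B1–B2, B1–B3, B2–B4, B1–B5, B1–B6, B6–B7
Each bag holds 3 vertices, so the decomposition has width 2, which upper-bounds the treewidth. On the other hand G contains the 3-clique {1, 2, 8}. A clique must lie in a single bag of any decomposition, so no decomposition can have width below 2. The upper and lower bounds meet at 2, so that is the treewidth.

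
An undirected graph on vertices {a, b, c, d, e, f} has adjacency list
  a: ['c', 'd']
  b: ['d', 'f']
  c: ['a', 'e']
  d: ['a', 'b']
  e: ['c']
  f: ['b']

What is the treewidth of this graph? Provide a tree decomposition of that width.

Treewidth 1.
Bags: B1 = {b, f}  B2 = {b, d}  B3 = {a, d}  B4 = {a, c}  B5 = {c, e}
Tree: B1–B2, B2–B3, B3–B4, B4–B5

The largest bag has 2 vertices, giving width 1; this decomposition certifies tw(G) ≤ 1. Since G has at least one edge (e.g. f–b), it is not an edgeless graph, so tw(G) ≥ 1. Therefore the treewidth is 1.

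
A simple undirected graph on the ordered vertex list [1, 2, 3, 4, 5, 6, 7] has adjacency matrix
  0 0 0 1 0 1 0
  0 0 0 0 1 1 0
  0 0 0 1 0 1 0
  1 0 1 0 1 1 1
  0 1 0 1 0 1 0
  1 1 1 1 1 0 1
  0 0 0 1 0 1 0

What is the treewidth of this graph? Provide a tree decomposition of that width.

Treewidth 2.
One such decomposition:
Bags: B1 = {3, 4, 6}  B2 = {4, 6, 7}  B3 = {4, 5, 6}  B4 = {2, 5, 6}  B5 = {1, 4, 6}
Tree: B1–B2, B1–B3, B3–B4, B1–B5

The largest bag has 3 vertices, giving width 2; this decomposition certifies tw(G) ≤ 2. Conversely, {2, 5, 6} is a clique of size 3, and the vertices of any clique must share a bag in every tree decomposition; so some bag has ≥ 3 vertices and tw(G) ≥ 2. Hence tw(G) = 2 exactly.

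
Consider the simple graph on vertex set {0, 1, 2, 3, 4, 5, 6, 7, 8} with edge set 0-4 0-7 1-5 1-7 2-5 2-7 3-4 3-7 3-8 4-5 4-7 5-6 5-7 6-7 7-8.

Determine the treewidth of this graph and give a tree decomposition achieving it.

Every bag has size at most 3, so the width is 3 − 1 = 2 and tw(G) ≤ 2. On the other hand G contains the 3-clique {0, 4, 7}. A clique must lie in a single bag of any decomposition, so no decomposition can have width below 2. Combining the bounds, tw(G) = 2.

Treewidth 2.
Bags: B1 = {0, 4, 7}  B2 = {4, 5, 7}  B3 = {1, 5, 7}  B4 = {5, 6, 7}  B5 = {3, 4, 7}  B6 = {3, 7, 8}  B7 = {2, 5, 7}
Tree: B1–B2, B2–B3, B3–B4, B1–B5, B5–B6, B2–B7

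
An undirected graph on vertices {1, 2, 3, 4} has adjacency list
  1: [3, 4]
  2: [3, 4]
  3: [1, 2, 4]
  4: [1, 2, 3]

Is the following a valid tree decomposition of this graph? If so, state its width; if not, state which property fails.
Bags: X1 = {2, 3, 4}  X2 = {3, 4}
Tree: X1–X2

No — vertex 1 appears in no bag.

A tree decomposition must satisfy three properties: every vertex lies in some bag; for every edge, both endpoints lie together in some bag; and for every vertex, the bags containing it form a connected subtree. Here vertex 1 appears in no bag, so the decomposition is invalid.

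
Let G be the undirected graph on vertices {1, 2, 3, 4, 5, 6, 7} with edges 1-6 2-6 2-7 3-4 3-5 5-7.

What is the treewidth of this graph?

A width-1 tree decomposition is:
Bags: B1 = {3, 4}  B2 = {3, 5}  B3 = {5, 7}  B4 = {2, 7}  B5 = {2, 6}  B6 = {1, 6}
Tree: B1–B2, B2–B3, B3–B4, B4–B5, B5–B6
Each bag holds 2 vertices, so the decomposition has width 1, which upper-bounds the treewidth. Any graph with an edge has treewidth ≥ 1, and G has the edge 4–3. The upper and lower bounds meet at 1, so that is the treewidth.

1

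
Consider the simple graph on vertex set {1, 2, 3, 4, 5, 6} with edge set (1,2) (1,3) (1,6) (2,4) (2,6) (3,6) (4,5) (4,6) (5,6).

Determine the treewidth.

A width-2 tree decomposition is:
Bags: B1 = {2, 4, 6}  B2 = {1, 2, 6}  B3 = {4, 5, 6}  B4 = {1, 3, 6}
Tree: B1–B2, B1–B3, B2–B4
Every bag has size at most 3, so the width is 3 − 1 = 2 and tw(G) ≤ 2. Conversely, {1, 2, 6} is a clique of size 3, and the vertices of any clique must share a bag in every tree decomposition; so some bag has ≥ 3 vertices and tw(G) ≥ 2. Therefore the treewidth is 2.

2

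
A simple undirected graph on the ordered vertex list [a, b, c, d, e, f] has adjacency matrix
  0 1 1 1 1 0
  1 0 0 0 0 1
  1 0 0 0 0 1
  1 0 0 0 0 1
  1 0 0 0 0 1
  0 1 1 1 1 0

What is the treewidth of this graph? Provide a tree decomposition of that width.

Treewidth 2.
One such decomposition:
Bags: B1 = {a, d, f}  B2 = {a, c, f}  B3 = {a, b, f}  B4 = {a, e, f}
Tree: B1–B2, B2–B3, B3–B4

The largest bag has 3 vertices, giving width 2; this decomposition certifies tw(G) ≤ 2. The edges a–d–f–c–a form a cycle, so G is not a tree and its treewidth is at least 2. Therefore the treewidth is 2.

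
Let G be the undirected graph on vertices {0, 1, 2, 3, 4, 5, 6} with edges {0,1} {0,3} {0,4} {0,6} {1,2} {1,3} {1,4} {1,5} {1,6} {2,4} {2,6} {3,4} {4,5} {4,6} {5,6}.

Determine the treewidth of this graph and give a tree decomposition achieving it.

Treewidth 3.
Bags: B1 = {0, 1, 4, 6}  B2 = {1, 4, 5, 6}  B3 = {0, 1, 3, 4}  B4 = {1, 2, 4, 6}
Tree: B1–B2, B1–B3, B1–B4

Every bag has size at most 4, so the width is 4 − 1 = 3 and tw(G) ≤ 3. For the lower bound, the 4 vertices {0, 1, 3, 4} are pairwise adjacent, and any tree decomposition puts a clique entirely inside one bag — forcing width ≥ 3. Therefore the treewidth is 3.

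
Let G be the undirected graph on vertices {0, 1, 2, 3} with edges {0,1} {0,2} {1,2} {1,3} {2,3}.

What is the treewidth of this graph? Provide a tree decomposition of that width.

Treewidth 2.
Bags: B1 = {0, 1, 2}  B2 = {1, 2, 3}
Tree: B1–B2

Every bag has size at most 3, so the width is 3 − 1 = 2 and tw(G) ≤ 2. For the lower bound, the 3 vertices {0, 1, 2} are pairwise adjacent, and any tree decomposition puts a clique entirely inside one bag — forcing width ≥ 2. Combining the bounds, tw(G) = 2.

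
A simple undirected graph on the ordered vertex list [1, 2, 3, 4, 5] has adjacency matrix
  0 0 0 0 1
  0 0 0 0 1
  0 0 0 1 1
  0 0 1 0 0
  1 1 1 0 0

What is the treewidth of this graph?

1

A width-1 tree decomposition is:
Bags: B1 = {1, 5}  B2 = {2, 5}  B3 = {3, 5}  B4 = {3, 4}
Tree: B1–B2, B1–B3, B3–B4
Every bag has size at most 2, so the width is 2 − 1 = 1 and tw(G) ≤ 1. Since G has at least one edge (e.g. 5–1), it is not an edgeless graph, so tw(G) ≥ 1. Combining the bounds, tw(G) = 1.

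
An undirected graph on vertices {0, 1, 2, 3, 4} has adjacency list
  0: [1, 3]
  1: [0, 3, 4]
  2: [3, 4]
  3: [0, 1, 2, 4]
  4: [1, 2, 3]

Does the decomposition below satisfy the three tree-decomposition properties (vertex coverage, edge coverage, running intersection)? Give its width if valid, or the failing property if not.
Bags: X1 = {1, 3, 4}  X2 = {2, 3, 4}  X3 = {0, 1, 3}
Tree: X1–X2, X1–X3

Yes; width 2.

Checking the three conditions: (i) the bags cover all of {0, 1, 2, 3, 4}; (ii) for each edge, some bag contains both endpoints; (iii) the bags containing any fixed vertex form a subtree. All hold, so the decomposition is valid with width 3 − 1 = 2.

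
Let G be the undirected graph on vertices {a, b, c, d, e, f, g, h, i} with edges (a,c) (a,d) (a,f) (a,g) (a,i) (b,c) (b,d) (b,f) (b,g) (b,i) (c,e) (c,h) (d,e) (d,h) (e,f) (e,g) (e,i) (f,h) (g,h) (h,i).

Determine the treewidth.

A width-4 tree decomposition is:
Bags: B1 = {a, b, c, e, h}  B2 = {a, b, e, f, h}  B3 = {a, b, e, g, h}  B4 = {a, b, e, h, i}  B5 = {a, b, d, e, h}
Tree: B1–B2, B2–B3, B3–B4, B4–B5
Each bag holds 5 vertices, so the decomposition has width 4, which upper-bounds the treewidth. For the lower bound: the 5 vertex sets {b,c}, {f,h}, {a,g}, {e}, {i} are disjoint, each induces a connected subgraph, and every pair is joined by at least one edge of G. Contracting each set to a single vertex therefore yields K_{5} as a minor, and since treewidth is minor-monotone, tw(G) ≥ tw(K_{5}) = 4. The upper and lower bounds meet at 4, so that is the treewidth.

4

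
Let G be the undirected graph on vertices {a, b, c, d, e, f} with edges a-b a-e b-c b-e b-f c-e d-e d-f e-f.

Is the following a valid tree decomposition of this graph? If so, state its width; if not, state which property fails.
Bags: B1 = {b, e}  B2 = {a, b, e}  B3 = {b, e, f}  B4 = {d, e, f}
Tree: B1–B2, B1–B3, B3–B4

A tree decomposition must satisfy three properties: every vertex lies in some bag; for every edge, both endpoints lie together in some bag; and for every vertex, the bags containing it form a connected subtree. Here vertex c appears in no bag, so the decomposition is invalid.

No — vertex c appears in no bag.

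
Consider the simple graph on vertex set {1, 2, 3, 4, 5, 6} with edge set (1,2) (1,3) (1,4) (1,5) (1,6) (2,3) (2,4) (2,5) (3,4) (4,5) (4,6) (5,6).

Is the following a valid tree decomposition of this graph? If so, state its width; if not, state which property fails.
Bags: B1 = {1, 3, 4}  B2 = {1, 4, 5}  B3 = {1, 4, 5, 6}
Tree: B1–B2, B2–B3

A tree decomposition must satisfy three properties: every vertex lies in some bag; for every edge, both endpoints lie together in some bag; and for every vertex, the bags containing it form a connected subtree. Here vertex 2 appears in no bag, so the decomposition is invalid.

No — vertex 2 appears in no bag.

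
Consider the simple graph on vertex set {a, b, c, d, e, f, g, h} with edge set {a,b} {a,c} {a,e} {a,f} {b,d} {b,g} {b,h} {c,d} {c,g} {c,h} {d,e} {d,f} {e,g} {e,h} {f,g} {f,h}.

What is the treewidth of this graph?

4

A width-4 tree decomposition is:
Bags: B1 = {a, d, f, g, h}  B2 = {a, d, e, g, h}  B3 = {a, c, d, g, h}  B4 = {a, b, d, g, h}
Tree: B1–B2, B2–B3, B3–B4
Each bag holds 5 vertices, so the decomposition has width 4, which upper-bounds the treewidth. For the lower bound: the 5 vertex sets {f,g}, {d,e}, {a,c}, {h}, {b} are disjoint, each induces a connected subgraph, and every pair is joined by at least one edge of G. Contracting each set to a single vertex therefore yields K_{5} as a minor, and since treewidth is minor-monotone, tw(G) ≥ tw(K_{5}) = 4. Combining the bounds, tw(G) = 4.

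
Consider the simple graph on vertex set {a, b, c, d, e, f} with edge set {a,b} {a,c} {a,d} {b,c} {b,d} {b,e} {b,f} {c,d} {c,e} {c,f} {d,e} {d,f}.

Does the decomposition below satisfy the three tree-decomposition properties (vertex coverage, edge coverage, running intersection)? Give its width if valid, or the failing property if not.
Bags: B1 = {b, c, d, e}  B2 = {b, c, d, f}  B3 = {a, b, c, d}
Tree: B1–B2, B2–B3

Yes; width 3.

Vertex coverage: the bags together contain {a, b, c, d, e, f}, the full vertex set. Edge coverage: each edge of G has both endpoints in at least one bag. Running intersection: for every vertex, the bags containing it form a connected subtree. All three properties hold, so this is a valid tree decomposition of width max|bag| − 1 = 3, and hence tw(G) ≤ 3.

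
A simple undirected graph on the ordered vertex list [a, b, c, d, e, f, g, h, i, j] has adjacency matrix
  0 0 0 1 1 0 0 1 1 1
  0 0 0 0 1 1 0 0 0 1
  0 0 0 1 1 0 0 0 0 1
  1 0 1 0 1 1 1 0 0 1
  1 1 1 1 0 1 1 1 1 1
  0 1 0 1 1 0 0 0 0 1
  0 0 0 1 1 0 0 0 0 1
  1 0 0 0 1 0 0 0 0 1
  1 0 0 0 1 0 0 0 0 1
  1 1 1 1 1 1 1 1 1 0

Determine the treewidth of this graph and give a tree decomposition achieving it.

The largest bag has 4 vertices, giving width 3; this decomposition certifies tw(G) ≤ 3. For the lower bound, the 4 vertices {d, e, g, j} are pairwise adjacent, and any tree decomposition puts a clique entirely inside one bag — forcing width ≥ 3. Hence tw(G) = 3 exactly.

Treewidth 3.
One optimal decomposition is:
Bags: B1 = {d, e, f, j}  B2 = {a, d, e, j}  B3 = {a, e, i, j}  B4 = {b, e, f, j}  B5 = {c, d, e, j}  B6 = {a, e, h, j}  B7 = {d, e, g, j}
Tree: B1–B2, B2–B3, B1–B4, B1–B5, B3–B6, B1–B7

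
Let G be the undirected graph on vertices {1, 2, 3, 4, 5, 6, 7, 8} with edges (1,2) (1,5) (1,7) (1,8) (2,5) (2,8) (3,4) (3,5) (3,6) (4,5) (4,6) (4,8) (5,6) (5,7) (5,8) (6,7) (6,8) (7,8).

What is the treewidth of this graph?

A width-3 tree decomposition is:
Bags: B1 = {1, 5, 7, 8}  B2 = {5, 6, 7, 8}  B3 = {1, 2, 5, 8}  B4 = {4, 5, 6, 8}  B5 = {3, 4, 5, 6}
Tree: B1–B2, B1–B3, B2–B4, B4–B5
Each bag holds 4 vertices, so the decomposition has width 3, which upper-bounds the treewidth. On the other hand G contains the 4-clique {1, 2, 5, 8}. A clique must lie in a single bag of any decomposition, so no decomposition can have width below 3. Combining the bounds, tw(G) = 3.

3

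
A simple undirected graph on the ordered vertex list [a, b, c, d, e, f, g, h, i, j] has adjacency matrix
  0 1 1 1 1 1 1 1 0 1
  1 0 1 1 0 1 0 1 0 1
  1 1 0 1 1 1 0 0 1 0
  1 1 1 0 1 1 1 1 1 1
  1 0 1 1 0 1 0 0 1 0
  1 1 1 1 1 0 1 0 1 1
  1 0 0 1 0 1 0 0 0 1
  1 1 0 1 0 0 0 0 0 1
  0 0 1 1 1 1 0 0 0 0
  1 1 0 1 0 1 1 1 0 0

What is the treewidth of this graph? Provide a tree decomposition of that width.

Treewidth 4.
Bags: B1 = {a, b, d, f, j}  B2 = {a, b, c, d, f}  B3 = {a, c, d, e, f}  B4 = {a, d, f, g, j}  B5 = {a, b, d, h, j}  B6 = {c, d, e, f, i}
Tree: B1–B2, B2–B3, B1–B4, B1–B5, B3–B6

The largest bag has 5 vertices, giving width 4; this decomposition certifies tw(G) ≤ 4. For the lower bound, the 5 vertices {a, b, d, h, j} are pairwise adjacent, and any tree decomposition puts a clique entirely inside one bag — forcing width ≥ 4. Therefore the treewidth is 4.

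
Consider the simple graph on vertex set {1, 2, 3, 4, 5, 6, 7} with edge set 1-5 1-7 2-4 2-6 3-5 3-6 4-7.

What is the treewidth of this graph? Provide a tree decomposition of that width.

Treewidth 2.
Bags: B1 = {1, 4, 7}  B2 = {1, 4, 5}  B3 = {3, 4, 5}  B4 = {3, 4, 6}  B5 = {2, 4, 6}
Tree: B1–B2, B2–B3, B3–B4, B4–B5

Every bag has size at most 3, so the width is 3 − 1 = 2 and tw(G) ≤ 2. Since 4–7–1–5–3–6–2–4 is a cycle in G, G is not acyclic. Forests are exactly the graphs of treewidth ≤ 1, so tw(G) ≥ 2. Therefore the treewidth is 2.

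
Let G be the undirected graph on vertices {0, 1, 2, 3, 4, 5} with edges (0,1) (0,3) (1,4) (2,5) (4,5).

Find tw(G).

1

A width-1 tree decomposition is:
Bags: B1 = {1, 4}  B2 = {0, 1}  B3 = {4, 5}  B4 = {0, 3}  B5 = {2, 5}
Tree: B1–B2, B1–B3, B2–B4, B3–B5
The largest bag has 2 vertices, giving width 1; this decomposition certifies tw(G) ≤ 1. Since G has at least one edge (e.g. 4–1), it is not an edgeless graph, so tw(G) ≥ 1. Hence tw(G) = 1 exactly.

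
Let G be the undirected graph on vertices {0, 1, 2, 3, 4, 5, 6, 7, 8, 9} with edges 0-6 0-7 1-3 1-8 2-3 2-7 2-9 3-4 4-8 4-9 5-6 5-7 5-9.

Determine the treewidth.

2

A width-2 tree decomposition is:
Bags: B1 = {0, 6, 7}  B2 = {5, 6, 7}  B3 = {2, 5, 7}  B4 = {2, 5, 9}  B5 = {2, 3, 9}  B6 = {3, 4, 9}  B7 = {1, 3, 4}  B8 = {1, 4, 8}
Tree: B1–B2, B2–B3, B3–B4, B4–B5, B5–B6, B6–B7, B7–B8
Each bag holds 3 vertices, so the decomposition has width 2, which upper-bounds the treewidth. For the lower bound, G contains the cycle 0–6–5–7–0, so G is not a forest; only forests have treewidth ≤ 1, hence tw(G) ≥ 2. The upper and lower bounds meet at 2, so that is the treewidth.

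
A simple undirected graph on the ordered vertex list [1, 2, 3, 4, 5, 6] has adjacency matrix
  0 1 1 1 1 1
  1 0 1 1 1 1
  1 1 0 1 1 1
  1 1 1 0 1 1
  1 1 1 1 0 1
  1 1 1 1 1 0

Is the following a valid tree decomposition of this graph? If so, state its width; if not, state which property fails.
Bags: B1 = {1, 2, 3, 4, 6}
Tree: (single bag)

No — vertex 5 appears in no bag.

A tree decomposition must satisfy three properties: every vertex lies in some bag; for every edge, both endpoints lie together in some bag; and for every vertex, the bags containing it form a connected subtree. Here vertex 5 appears in no bag, so the decomposition is invalid.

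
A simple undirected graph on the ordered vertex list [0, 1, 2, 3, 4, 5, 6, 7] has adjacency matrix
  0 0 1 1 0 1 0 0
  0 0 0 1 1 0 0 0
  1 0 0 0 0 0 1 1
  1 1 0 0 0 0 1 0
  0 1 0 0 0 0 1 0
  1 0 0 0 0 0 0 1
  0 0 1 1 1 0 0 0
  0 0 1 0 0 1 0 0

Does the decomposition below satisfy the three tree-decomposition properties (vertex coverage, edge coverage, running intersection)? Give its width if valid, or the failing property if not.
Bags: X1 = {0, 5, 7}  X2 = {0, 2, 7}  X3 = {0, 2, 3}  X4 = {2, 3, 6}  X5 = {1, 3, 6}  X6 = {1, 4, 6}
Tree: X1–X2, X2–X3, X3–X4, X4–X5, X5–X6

Checking the three conditions: (i) the bags cover all of {0, 1, 2, 3, 4, 5, 6, 7}; (ii) for each edge, some bag contains both endpoints; (iii) the bags containing any fixed vertex form a subtree. All hold, so the decomposition is valid with width 3 − 1 = 2.

Yes; width 2.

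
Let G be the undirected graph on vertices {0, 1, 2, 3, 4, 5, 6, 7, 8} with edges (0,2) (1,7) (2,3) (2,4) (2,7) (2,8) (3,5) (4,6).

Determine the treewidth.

1

A width-1 tree decomposition is:
Bags: B1 = {0, 2}  B2 = {2, 4}  B3 = {2, 3}  B4 = {2, 8}  B5 = {2, 7}  B6 = {3, 5}  B7 = {4, 6}  B8 = {1, 7}
Tree: B1–B2, B1–B3, B1–B4, B1–B5, B3–B6, B2–B7, B5–B8
Every bag has size at most 2, so the width is 2 − 1 = 1 and tw(G) ≤ 1. Any graph with an edge has treewidth ≥ 1, and G has the edge 2–0. Hence tw(G) = 1 exactly.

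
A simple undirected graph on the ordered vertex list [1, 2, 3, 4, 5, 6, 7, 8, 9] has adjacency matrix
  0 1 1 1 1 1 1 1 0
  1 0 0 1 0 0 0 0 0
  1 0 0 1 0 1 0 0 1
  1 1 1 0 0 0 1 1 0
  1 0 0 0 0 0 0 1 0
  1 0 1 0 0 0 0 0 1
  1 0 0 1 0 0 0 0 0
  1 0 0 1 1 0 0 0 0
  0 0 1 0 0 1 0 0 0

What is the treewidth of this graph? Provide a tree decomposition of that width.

Treewidth 2.
One optimal decomposition is:
Bags: B1 = {1, 5, 8}  B2 = {1, 4, 8}  B3 = {1, 3, 4}  B4 = {1, 2, 4}  B5 = {1, 3, 6}  B6 = {1, 4, 7}  B7 = {3, 6, 9}
Tree: B1–B2, B2–B3, B2–B4, B3–B5, B2–B6, B5–B7

Every bag has size at most 3, so the width is 3 − 1 = 2 and tw(G) ≤ 2. On the other hand G contains the 3-clique {1, 4, 8}. A clique must lie in a single bag of any decomposition, so no decomposition can have width below 2. Combining the bounds, tw(G) = 2.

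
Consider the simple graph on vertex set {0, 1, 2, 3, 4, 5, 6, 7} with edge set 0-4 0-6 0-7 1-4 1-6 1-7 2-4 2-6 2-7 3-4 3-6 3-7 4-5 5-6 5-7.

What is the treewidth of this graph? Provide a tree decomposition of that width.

Treewidth 3.
One such decomposition:
Bags: B1 = {4, 5, 6, 7}  B2 = {3, 4, 6, 7}  B3 = {2, 4, 6, 7}  B4 = {0, 4, 6, 7}  B5 = {1, 4, 6, 7}
Tree: B1–B2, B2–B3, B3–B4, B4–B5

Each bag holds 4 vertices, so the decomposition has width 3, which upper-bounds the treewidth. For the lower bound: the 4 vertex sets {4,5}, {3,6}, {7}, {2} are disjoint, each induces a connected subgraph, and every pair is joined by at least one edge of G. Contracting each set to a single vertex therefore yields K_{4} as a minor, and since treewidth is minor-monotone, tw(G) ≥ tw(K_{4}) = 3. Combining the bounds, tw(G) = 3.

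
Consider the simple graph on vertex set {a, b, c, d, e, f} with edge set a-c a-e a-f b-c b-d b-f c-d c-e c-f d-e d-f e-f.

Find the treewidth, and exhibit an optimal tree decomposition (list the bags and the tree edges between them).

Treewidth 3.
Bags: B1 = {b, c, d, f}  B2 = {c, d, e, f}  B3 = {a, c, e, f}
Tree: B1–B2, B2–B3

The largest bag has 4 vertices, giving width 3; this decomposition certifies tw(G) ≤ 3. On the other hand G contains the 4-clique {c, d, e, f}. A clique must lie in a single bag of any decomposition, so no decomposition can have width below 3. The upper and lower bounds meet at 3, so that is the treewidth.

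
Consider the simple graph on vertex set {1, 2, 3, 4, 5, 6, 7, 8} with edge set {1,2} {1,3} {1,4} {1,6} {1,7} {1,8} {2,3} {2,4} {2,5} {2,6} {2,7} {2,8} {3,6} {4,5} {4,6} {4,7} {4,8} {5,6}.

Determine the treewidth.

3

A width-3 tree decomposition is:
Bags: B1 = {2, 4, 5, 6}  B2 = {1, 2, 4, 6}  B3 = {1, 2, 3, 6}  B4 = {1, 2, 4, 8}  B5 = {1, 2, 4, 7}
Tree: B1–B2, B2–B3, B2–B4, B2–B5
Every bag has size at most 4, so the width is 4 − 1 = 3 and tw(G) ≤ 3. Conversely, {1, 2, 3, 6} is a clique of size 4, and the vertices of any clique must share a bag in every tree decomposition; so some bag has ≥ 4 vertices and tw(G) ≥ 3. Therefore the treewidth is 3.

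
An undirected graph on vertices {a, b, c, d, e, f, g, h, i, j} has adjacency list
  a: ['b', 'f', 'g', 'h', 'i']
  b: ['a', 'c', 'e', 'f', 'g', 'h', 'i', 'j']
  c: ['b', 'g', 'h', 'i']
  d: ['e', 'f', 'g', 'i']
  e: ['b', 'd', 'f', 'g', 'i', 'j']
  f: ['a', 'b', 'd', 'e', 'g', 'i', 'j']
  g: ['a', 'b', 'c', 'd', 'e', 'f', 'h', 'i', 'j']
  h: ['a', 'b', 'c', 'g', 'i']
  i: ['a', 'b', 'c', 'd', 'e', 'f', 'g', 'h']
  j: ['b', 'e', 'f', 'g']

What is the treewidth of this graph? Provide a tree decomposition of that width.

Every bag has size at most 5, so the width is 5 − 1 = 4 and tw(G) ≤ 4. Conversely, {d, e, f, g, i} is a clique of size 5, and the vertices of any clique must share a bag in every tree decomposition; so some bag has ≥ 5 vertices and tw(G) ≥ 4. Therefore the treewidth is 4.

Treewidth 4.
Bags: B1 = {a, b, g, h, i}  B2 = {a, b, f, g, i}  B3 = {b, e, f, g, i}  B4 = {d, e, f, g, i}  B5 = {b, e, f, g, j}  B6 = {b, c, g, h, i}
Tree: B1–B2, B2–B3, B3–B4, B3–B5, B1–B6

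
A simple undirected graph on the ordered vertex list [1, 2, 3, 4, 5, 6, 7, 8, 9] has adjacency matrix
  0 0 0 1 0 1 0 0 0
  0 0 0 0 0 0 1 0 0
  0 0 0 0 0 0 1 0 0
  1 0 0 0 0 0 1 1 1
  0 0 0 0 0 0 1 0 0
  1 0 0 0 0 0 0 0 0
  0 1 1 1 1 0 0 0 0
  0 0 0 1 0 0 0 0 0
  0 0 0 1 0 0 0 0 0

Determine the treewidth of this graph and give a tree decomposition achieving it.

The largest bag has 2 vertices, giving width 1; this decomposition certifies tw(G) ≤ 1. Any graph with an edge has treewidth ≥ 1, and G has the edge 4–7. Therefore the treewidth is 1.

Treewidth 1.
One such decomposition:
Bags: B1 = {4, 7}  B2 = {2, 7}  B3 = {5, 7}  B4 = {3, 7}  B5 = {4, 8}  B6 = {1, 4}  B7 = {1, 6}  B8 = {4, 9}
Tree: B1–B2, B2–B3, B3–B4, B1–B5, B1–B6, B6–B7, B6–B8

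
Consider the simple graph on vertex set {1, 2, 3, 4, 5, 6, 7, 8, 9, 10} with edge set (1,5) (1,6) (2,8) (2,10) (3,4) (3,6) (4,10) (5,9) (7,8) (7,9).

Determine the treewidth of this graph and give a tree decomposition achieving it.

Every bag has size at most 3, so the width is 3 − 1 = 2 and tw(G) ≤ 2. Since 7–9–5–1–6–3–4–10–2–8–7 is a cycle in G, G is not acyclic. Forests are exactly the graphs of treewidth ≤ 1, so tw(G) ≥ 2. The upper and lower bounds meet at 2, so that is the treewidth.

Treewidth 2.
Bags: B1 = {5, 7, 9}  B2 = {1, 5, 7}  B3 = {1, 6, 7}  B4 = {3, 6, 7}  B5 = {3, 4, 7}  B6 = {4, 7, 10}  B7 = {2, 7, 10}  B8 = {2, 7, 8}
Tree: B1–B2, B2–B3, B3–B4, B4–B5, B5–B6, B6–B7, B7–B8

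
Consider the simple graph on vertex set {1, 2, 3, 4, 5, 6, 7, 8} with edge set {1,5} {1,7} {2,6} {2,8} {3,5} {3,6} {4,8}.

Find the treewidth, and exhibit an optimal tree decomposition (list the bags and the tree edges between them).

Treewidth 1.
One such decomposition:
Bags: B1 = {1, 7}  B2 = {1, 5}  B3 = {3, 5}  B4 = {3, 6}  B5 = {2, 6}  B6 = {2, 8}  B7 = {4, 8}
Tree: B1–B2, B2–B3, B3–B4, B4–B5, B5–B6, B6–B7

The largest bag has 2 vertices, giving width 1; this decomposition certifies tw(G) ≤ 1. Since G has at least one edge (e.g. 7–1), it is not an edgeless graph, so tw(G) ≥ 1. Combining the bounds, tw(G) = 1.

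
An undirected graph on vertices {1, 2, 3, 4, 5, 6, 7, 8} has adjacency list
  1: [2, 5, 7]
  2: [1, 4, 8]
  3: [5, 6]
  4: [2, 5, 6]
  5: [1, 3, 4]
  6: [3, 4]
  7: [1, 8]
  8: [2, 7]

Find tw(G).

A width-2 tree decomposition is:
Bags: B1 = {1, 7, 8}  B2 = {1, 2, 8}  B3 = {1, 2, 5}  B4 = {2, 4, 5}  B5 = {3, 4, 5}  B6 = {3, 4, 6}
Tree: B1–B2, B2–B3, B3–B4, B4–B5, B5–B6
Every bag has size at most 3, so the width is 3 − 1 = 2 and tw(G) ≤ 2. The edges 7–8–2–1–7 form a cycle, so G is not a tree and its treewidth is at least 2. The upper and lower bounds meet at 2, so that is the treewidth.

2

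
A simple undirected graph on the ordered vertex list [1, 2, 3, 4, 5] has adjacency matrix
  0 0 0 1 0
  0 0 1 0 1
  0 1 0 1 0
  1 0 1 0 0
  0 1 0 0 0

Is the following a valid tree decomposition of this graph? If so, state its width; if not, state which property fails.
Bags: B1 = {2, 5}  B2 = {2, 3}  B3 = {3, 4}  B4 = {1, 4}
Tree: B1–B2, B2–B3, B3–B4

Every vertex of G appears in some bag (union = {1, 2, 3, 4, 5}); every edge is covered by a bag; and for each vertex v the set of bags containing v is connected in the bag tree. The decomposition is therefore valid. The largest bag has 2 vertices, so the width is 1.

Yes; width 1.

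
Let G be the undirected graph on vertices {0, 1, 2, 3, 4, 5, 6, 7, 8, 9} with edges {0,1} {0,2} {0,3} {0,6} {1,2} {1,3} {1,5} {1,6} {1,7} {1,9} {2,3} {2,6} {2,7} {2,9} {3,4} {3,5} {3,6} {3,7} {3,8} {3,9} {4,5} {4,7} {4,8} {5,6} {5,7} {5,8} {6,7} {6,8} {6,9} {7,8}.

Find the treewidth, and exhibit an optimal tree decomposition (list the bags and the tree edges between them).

Every bag has size at most 5, so the width is 5 − 1 = 4 and tw(G) ≤ 4. Conversely, {3, 4, 5, 7, 8} is a clique of size 5, and the vertices of any clique must share a bag in every tree decomposition; so some bag has ≥ 5 vertices and tw(G) ≥ 4. Combining the bounds, tw(G) = 4.

Treewidth 4.
One optimal decomposition is:
Bags: B1 = {3, 5, 6, 7, 8}  B2 = {1, 3, 5, 6, 7}  B3 = {3, 4, 5, 7, 8}  B4 = {1, 2, 3, 6, 7}  B5 = {1, 2, 3, 6, 9}  B6 = {0, 1, 2, 3, 6}
Tree: B1–B2, B1–B3, B2–B4, B4–B5, B4–B6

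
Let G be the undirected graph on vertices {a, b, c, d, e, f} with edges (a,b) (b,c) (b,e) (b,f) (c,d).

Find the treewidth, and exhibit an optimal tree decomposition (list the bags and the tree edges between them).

Treewidth 1.
One such decomposition:
Bags: B1 = {b, c}  B2 = {c, d}  B3 = {b, e}  B4 = {b, f}  B5 = {a, b}
Tree: B1–B2, B1–B3, B3–B4, B4–B5

Every bag has size at most 2, so the width is 2 − 1 = 1 and tw(G) ≤ 1. Since G has at least one edge (e.g. c–b), it is not an edgeless graph, so tw(G) ≥ 1. Therefore the treewidth is 1.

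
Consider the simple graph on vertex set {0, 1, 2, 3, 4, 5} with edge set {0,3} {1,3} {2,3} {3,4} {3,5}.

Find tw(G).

1

A width-1 tree decomposition is:
Bags: B1 = {3, 4}  B2 = {3, 5}  B3 = {0, 3}  B4 = {2, 3}  B5 = {1, 3}
Tree: B1–B2, B2–B3, B1–B4, B1–B5
The largest bag has 2 vertices, giving width 1; this decomposition certifies tw(G) ≤ 1. G has an edge, so its treewidth is at least 1. The upper and lower bounds meet at 1, so that is the treewidth.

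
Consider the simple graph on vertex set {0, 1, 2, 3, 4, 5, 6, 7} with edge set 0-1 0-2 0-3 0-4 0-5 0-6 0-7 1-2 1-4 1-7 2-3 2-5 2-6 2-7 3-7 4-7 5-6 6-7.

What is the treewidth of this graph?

A width-3 tree decomposition is:
Bags: B1 = {0, 2, 5, 6}  B2 = {0, 2, 6, 7}  B3 = {0, 2, 3, 7}  B4 = {0, 1, 2, 7}  B5 = {0, 1, 4, 7}
Tree: B1–B2, B2–B3, B2–B4, B4–B5
Every bag has size at most 4, so the width is 4 − 1 = 3 and tw(G) ≤ 3. On the other hand G contains the 4-clique {0, 2, 5, 6}. A clique must lie in a single bag of any decomposition, so no decomposition can have width below 3. Therefore the treewidth is 3.

3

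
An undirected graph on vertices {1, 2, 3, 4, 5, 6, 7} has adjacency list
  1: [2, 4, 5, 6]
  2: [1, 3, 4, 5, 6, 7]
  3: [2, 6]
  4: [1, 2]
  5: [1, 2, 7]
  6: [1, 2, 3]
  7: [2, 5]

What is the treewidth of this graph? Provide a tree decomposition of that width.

Every bag has size at most 3, so the width is 3 − 1 = 2 and tw(G) ≤ 2. On the other hand G contains the 3-clique {1, 2, 4}. A clique must lie in a single bag of any decomposition, so no decomposition can have width below 2. Therefore the treewidth is 2.

Treewidth 2.
Bags: B1 = {1, 2, 6}  B2 = {1, 2, 5}  B3 = {2, 5, 7}  B4 = {1, 2, 4}  B5 = {2, 3, 6}
Tree: B1–B2, B2–B3, B2–B4, B1–B5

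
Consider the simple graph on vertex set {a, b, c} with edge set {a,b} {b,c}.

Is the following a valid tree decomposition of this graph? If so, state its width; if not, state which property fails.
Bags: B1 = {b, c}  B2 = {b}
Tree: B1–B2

No — vertex a appears in no bag.

A tree decomposition must satisfy three properties: every vertex lies in some bag; for every edge, both endpoints lie together in some bag; and for every vertex, the bags containing it form a connected subtree. Here vertex a appears in no bag, so the decomposition is invalid.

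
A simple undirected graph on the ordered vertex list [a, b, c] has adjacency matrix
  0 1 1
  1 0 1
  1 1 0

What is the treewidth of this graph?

2

A width-2 tree decomposition is:
Bags: B1 = {a, b, c}
Tree: (single bag)
A single bag containing all 3 vertices is trivially a valid decomposition of width 2. On the other hand G contains the 3-clique {a, b, c}. A clique must lie in a single bag of any decomposition, so no decomposition can have width below 2. Therefore the treewidth is 2.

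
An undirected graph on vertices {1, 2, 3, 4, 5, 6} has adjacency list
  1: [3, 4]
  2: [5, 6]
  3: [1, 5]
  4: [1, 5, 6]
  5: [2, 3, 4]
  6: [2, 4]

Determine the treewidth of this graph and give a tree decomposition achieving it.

Treewidth 2.
One such decomposition:
Bags: B1 = {1, 3, 5}  B2 = {1, 4, 5}  B3 = {2, 4, 5}  B4 = {2, 4, 6}
Tree: B1–B2, B2–B3, B3–B4

Every bag has size at most 3, so the width is 3 − 1 = 2 and tw(G) ≤ 2. For the lower bound, G contains the cycle 3–1–4–5–3, so G is not a forest; only forests have treewidth ≤ 1, hence tw(G) ≥ 2. Hence tw(G) = 2 exactly.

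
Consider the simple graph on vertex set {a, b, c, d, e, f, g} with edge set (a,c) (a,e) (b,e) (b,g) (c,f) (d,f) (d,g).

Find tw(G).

2

A width-2 tree decomposition is:
Bags: B1 = {b, e, g}  B2 = {a, e, g}  B3 = {a, c, g}  B4 = {c, f, g}  B5 = {d, f, g}
Tree: B1–B2, B2–B3, B3–B4, B4–B5
The largest bag has 3 vertices, giving width 2; this decomposition certifies tw(G) ≤ 2. The edges g–b–e–a–c–f–d–g form a cycle, so G is not a tree and its treewidth is at least 2. Combining the bounds, tw(G) = 2.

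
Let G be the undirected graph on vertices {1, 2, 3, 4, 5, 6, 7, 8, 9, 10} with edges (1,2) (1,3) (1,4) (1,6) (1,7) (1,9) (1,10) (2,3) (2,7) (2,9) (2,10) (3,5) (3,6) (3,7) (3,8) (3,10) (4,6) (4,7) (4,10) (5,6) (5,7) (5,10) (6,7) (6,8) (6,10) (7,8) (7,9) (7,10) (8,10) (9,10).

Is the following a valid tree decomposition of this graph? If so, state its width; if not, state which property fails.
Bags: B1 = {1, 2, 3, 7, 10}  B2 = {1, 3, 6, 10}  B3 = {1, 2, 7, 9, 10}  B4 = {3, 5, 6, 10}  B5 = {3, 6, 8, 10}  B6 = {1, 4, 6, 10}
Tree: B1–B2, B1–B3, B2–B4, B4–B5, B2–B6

No — edge (7,6) lies in no bag.

A tree decomposition must satisfy three properties: every vertex lies in some bag; for every edge, both endpoints lie together in some bag; and for every vertex, the bags containing it form a connected subtree. Here edge (7,6) lies in no bag, so the decomposition is invalid.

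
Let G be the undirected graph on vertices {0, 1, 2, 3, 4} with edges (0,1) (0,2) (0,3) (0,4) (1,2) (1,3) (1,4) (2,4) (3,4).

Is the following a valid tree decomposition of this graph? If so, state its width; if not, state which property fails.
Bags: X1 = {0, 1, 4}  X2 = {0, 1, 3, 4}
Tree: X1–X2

No — vertex 2 appears in no bag.

A tree decomposition must satisfy three properties: every vertex lies in some bag; for every edge, both endpoints lie together in some bag; and for every vertex, the bags containing it form a connected subtree. Here vertex 2 appears in no bag, so the decomposition is invalid.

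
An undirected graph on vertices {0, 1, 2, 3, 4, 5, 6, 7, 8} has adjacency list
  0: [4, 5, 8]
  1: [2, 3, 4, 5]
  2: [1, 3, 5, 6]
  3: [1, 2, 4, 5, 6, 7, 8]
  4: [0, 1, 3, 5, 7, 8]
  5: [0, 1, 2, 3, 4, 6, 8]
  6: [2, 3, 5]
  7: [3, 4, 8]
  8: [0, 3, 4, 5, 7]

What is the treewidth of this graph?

A width-3 tree decomposition is:
Bags: B1 = {3, 4, 5, 8}  B2 = {1, 3, 4, 5}  B3 = {1, 2, 3, 5}  B4 = {2, 3, 5, 6}  B5 = {3, 4, 7, 8}  B6 = {0, 4, 5, 8}
Tree: B1–B2, B2–B3, B3–B4, B1–B5, B1–B6
Each bag holds 4 vertices, so the decomposition has width 3, which upper-bounds the treewidth. On the other hand G contains the 4-clique {0, 4, 5, 8}. A clique must lie in a single bag of any decomposition, so no decomposition can have width below 3. The upper and lower bounds meet at 3, so that is the treewidth.

3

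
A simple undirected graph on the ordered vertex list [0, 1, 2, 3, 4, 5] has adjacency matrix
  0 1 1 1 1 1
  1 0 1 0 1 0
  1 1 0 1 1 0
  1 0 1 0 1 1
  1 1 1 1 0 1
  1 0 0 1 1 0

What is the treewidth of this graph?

3

A width-3 tree decomposition is:
Bags: B1 = {0, 2, 3, 4}  B2 = {0, 3, 4, 5}  B3 = {0, 1, 2, 4}
Tree: B1–B2, B1–B3
Every bag has size at most 4, so the width is 4 − 1 = 3 and tw(G) ≤ 3. Conversely, {0, 1, 2, 4} is a clique of size 4, and the vertices of any clique must share a bag in every tree decomposition; so some bag has ≥ 4 vertices and tw(G) ≥ 3. Combining the bounds, tw(G) = 3.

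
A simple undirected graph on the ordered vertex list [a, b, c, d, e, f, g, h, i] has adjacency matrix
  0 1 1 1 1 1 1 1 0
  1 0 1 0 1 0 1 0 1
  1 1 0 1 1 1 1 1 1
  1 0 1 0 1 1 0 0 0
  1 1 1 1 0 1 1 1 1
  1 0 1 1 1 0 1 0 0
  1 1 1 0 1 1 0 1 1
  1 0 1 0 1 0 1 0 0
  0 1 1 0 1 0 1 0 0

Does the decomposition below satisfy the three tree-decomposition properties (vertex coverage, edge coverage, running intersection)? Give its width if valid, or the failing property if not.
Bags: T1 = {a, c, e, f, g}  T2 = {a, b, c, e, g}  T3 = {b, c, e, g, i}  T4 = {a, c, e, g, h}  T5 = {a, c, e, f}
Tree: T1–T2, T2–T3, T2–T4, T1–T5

A tree decomposition must satisfy three properties: every vertex lies in some bag; for every edge, both endpoints lie together in some bag; and for every vertex, the bags containing it form a connected subtree. Here vertex d appears in no bag, so the decomposition is invalid.

No — vertex d appears in no bag.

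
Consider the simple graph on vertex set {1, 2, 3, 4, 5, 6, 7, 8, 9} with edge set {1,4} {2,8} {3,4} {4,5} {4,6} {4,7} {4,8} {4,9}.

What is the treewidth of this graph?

A width-1 tree decomposition is:
Bags: B1 = {4, 9}  B2 = {4, 5}  B3 = {4, 8}  B4 = {4, 7}  B5 = {4, 6}  B6 = {3, 4}  B7 = {1, 4}  B8 = {2, 8}
Tree: B1–B2, B1–B3, B2–B4, B1–B5, B1–B6, B5–B7, B3–B8
Every bag has size at most 2, so the width is 2 − 1 = 1 and tw(G) ≤ 1. Since G has at least one edge (e.g. 9–4), it is not an edgeless graph, so tw(G) ≥ 1. Therefore the treewidth is 1.

1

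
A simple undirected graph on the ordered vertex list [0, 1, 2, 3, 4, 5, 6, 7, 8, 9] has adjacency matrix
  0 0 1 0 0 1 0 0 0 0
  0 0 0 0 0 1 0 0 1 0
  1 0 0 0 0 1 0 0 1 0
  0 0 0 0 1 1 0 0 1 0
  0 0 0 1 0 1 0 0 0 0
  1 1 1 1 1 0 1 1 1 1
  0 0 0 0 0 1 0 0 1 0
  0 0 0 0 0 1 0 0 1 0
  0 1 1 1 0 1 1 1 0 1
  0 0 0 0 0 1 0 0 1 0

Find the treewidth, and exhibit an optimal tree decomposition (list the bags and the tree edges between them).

Treewidth 2.
One optimal decomposition is:
Bags: B1 = {3, 5, 8}  B2 = {3, 4, 5}  B3 = {2, 5, 8}  B4 = {1, 5, 8}  B5 = {5, 7, 8}  B6 = {0, 2, 5}  B7 = {5, 8, 9}  B8 = {5, 6, 8}
Tree: B1–B2, B1–B3, B1–B4, B3–B5, B3–B6, B5–B7, B1–B8

The largest bag has 3 vertices, giving width 2; this decomposition certifies tw(G) ≤ 2. For the lower bound, the 3 vertices {0, 2, 5} are pairwise adjacent, and any tree decomposition puts a clique entirely inside one bag — forcing width ≥ 2. The upper and lower bounds meet at 2, so that is the treewidth.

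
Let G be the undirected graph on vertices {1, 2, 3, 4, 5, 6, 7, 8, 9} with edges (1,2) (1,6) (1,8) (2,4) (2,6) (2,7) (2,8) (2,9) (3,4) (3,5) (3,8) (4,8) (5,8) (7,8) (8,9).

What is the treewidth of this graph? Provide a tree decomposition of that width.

The largest bag has 3 vertices, giving width 2; this decomposition certifies tw(G) ≤ 2. On the other hand G contains the 3-clique {1, 2, 8}. A clique must lie in a single bag of any decomposition, so no decomposition can have width below 2. The upper and lower bounds meet at 2, so that is the treewidth.

Treewidth 2.
Bags: B1 = {3, 4, 8}  B2 = {2, 4, 8}  B3 = {2, 8, 9}  B4 = {1, 2, 8}  B5 = {3, 5, 8}  B6 = {2, 7, 8}  B7 = {1, 2, 6}
Tree: B1–B2, B2–B3, B3–B4, B1–B5, B4–B6, B4–B7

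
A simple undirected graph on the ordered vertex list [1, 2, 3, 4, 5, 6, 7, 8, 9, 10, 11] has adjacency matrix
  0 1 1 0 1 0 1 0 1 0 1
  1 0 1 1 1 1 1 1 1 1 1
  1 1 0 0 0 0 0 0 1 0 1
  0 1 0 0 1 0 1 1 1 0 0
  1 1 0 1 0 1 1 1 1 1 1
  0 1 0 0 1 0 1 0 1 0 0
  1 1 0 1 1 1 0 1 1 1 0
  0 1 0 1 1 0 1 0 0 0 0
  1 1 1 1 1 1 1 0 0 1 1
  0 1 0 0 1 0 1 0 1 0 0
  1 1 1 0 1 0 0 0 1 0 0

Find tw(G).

4

A width-4 tree decomposition is:
Bags: B1 = {2, 4, 5, 7, 9}  B2 = {1, 2, 5, 7, 9}  B3 = {1, 2, 5, 9, 11}  B4 = {2, 5, 6, 7, 9}  B5 = {1, 2, 3, 9, 11}  B6 = {2, 5, 7, 9, 10}  B7 = {2, 4, 5, 7, 8}
Tree: B1–B2, B2–B3, B1–B4, B3–B5, B2–B6, B1–B7
Each bag holds 5 vertices, so the decomposition has width 4, which upper-bounds the treewidth. For the lower bound, the 5 vertices {1, 2, 3, 9, 11} are pairwise adjacent, and any tree decomposition puts a clique entirely inside one bag — forcing width ≥ 4. The upper and lower bounds meet at 4, so that is the treewidth.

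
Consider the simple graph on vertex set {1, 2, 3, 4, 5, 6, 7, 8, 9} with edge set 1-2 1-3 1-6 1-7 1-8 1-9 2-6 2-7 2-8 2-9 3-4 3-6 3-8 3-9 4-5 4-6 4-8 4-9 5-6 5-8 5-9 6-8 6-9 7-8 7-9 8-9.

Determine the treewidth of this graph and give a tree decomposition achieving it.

Each bag holds 5 vertices, so the decomposition has width 4, which upper-bounds the treewidth. For the lower bound, the 5 vertices {1, 2, 6, 8, 9} are pairwise adjacent, and any tree decomposition puts a clique entirely inside one bag — forcing width ≥ 4. Combining the bounds, tw(G) = 4.

Treewidth 4.
One such decomposition:
Bags: B1 = {1, 2, 6, 8, 9}  B2 = {1, 2, 7, 8, 9}  B3 = {1, 3, 6, 8, 9}  B4 = {3, 4, 6, 8, 9}  B5 = {4, 5, 6, 8, 9}
Tree: B1–B2, B1–B3, B3–B4, B4–B5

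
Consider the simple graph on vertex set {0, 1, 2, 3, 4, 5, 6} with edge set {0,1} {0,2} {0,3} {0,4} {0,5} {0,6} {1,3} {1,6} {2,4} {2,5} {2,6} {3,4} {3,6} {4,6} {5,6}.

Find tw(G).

A width-3 tree decomposition is:
Bags: B1 = {0, 3, 4, 6}  B2 = {0, 2, 4, 6}  B3 = {0, 2, 5, 6}  B4 = {0, 1, 3, 6}
Tree: B1–B2, B2–B3, B1–B4
The largest bag has 4 vertices, giving width 3; this decomposition certifies tw(G) ≤ 3. Conversely, {0, 1, 3, 6} is a clique of size 4, and the vertices of any clique must share a bag in every tree decomposition; so some bag has ≥ 4 vertices and tw(G) ≥ 3. Combining the bounds, tw(G) = 3.

3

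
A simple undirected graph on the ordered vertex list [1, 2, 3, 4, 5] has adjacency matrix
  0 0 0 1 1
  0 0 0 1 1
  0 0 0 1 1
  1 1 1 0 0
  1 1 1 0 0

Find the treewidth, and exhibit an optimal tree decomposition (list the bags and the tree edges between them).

Treewidth 2.
One optimal decomposition is:
Bags: B1 = {1, 4, 5}  B2 = {3, 4, 5}  B3 = {2, 4, 5}
Tree: B1–B2, B2–B3

Each bag holds 3 vertices, so the decomposition has width 2, which upper-bounds the treewidth. The edges 1–4–3–5–1 form a cycle, so G is not a tree and its treewidth is at least 2. The upper and lower bounds meet at 2, so that is the treewidth.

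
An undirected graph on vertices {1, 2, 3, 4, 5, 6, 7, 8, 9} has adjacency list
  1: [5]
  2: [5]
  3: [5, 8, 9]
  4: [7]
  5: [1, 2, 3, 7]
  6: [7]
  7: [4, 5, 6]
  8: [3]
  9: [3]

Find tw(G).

1

A width-1 tree decomposition is:
Bags: B1 = {5, 7}  B2 = {3, 5}  B3 = {1, 5}  B4 = {6, 7}  B5 = {3, 9}  B6 = {3, 8}  B7 = {4, 7}  B8 = {2, 5}
Tree: B1–B2, B2–B3, B1–B4, B2–B5, B2–B6, B1–B7, B3–B8
Each bag holds 2 vertices, so the decomposition has width 1, which upper-bounds the treewidth. Any graph with an edge has treewidth ≥ 1, and G has the edge 5–7. The upper and lower bounds meet at 1, so that is the treewidth.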